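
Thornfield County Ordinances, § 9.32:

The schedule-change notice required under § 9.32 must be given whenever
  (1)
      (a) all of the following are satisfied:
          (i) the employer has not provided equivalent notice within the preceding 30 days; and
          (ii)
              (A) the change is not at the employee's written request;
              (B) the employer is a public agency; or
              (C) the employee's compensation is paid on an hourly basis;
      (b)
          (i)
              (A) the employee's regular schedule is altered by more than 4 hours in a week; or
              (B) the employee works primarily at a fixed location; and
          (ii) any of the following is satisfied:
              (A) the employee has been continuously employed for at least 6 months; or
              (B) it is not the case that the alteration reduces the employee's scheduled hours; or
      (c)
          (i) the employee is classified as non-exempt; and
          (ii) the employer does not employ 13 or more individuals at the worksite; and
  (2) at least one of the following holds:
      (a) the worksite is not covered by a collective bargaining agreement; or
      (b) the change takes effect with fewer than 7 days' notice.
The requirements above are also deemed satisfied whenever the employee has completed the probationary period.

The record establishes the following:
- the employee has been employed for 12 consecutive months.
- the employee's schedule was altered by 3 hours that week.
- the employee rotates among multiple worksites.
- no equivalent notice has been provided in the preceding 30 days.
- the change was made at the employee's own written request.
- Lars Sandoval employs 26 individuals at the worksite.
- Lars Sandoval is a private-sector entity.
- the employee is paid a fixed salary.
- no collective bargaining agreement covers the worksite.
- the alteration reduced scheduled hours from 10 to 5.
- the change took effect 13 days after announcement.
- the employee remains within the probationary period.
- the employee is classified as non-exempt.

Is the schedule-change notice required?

(i) no recent notice — satisfied.
(A) not employee-requested — fails.
(B) public agency — not satisfied.
(C) hourly-paid — fails.
(ii): F OR F OR F → false.
So (a) is not satisfied (T AND F).
(A) schedule shift > 4h — not satisfied.
(B) fixed location — not met.
So (i) is not satisfied (F OR F).
(A) tenure ≥ 6 mo. — met.
(B) not (hours reduced) — not satisfied.
So (ii) is satisfied (T OR F).
(b) = F AND T = false.
(i) non-exempt — met.
(ii) not (≥ 13 at site) — fails.
So (c) is not satisfied (T AND F).
(1) = F OR F OR F = false.
(a) no CBA — holds.
(b) < 7 days' notice — not met.
(2): T OR F → true.
Overall: F AND T → false.
Exception (past probation) — not satisfied.
Result: main false OR exception false → false.

No — not required.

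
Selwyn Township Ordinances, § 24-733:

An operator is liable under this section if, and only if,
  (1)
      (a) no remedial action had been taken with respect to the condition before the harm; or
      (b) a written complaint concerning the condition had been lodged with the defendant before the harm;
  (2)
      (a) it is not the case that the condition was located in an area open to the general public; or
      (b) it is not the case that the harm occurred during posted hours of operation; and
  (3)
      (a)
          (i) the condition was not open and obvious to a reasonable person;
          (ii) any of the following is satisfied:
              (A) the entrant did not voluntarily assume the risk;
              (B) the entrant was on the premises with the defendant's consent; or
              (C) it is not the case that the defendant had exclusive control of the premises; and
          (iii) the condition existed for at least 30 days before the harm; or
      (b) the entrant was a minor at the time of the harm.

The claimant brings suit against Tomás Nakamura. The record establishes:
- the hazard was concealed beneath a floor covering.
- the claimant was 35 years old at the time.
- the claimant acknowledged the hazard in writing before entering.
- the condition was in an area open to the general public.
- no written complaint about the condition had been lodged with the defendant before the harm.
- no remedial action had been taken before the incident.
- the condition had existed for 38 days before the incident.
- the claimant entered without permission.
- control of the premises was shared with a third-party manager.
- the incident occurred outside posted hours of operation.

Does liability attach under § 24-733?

Yes — liable.

(a) no remedial action — met.
(b) complaint lodged — not met.
So (1) is satisfied (T OR F).
(a) not (public area) — not met.
(b) not (during posted hours) — met.
(2) = F OR T = true.
(i) not open/obvious — holds.
(A) no assumed risk — not satisfied.
(B) consent to enter — not satisfied.
(C) not (exclusive control) — met.
(ii) = F OR F OR T = true.
(iii) condition ≥30 days old — satisfied.
So (a) is satisfied (T AND T AND T).
(b) entrant a minor — not satisfied.
So (3) is satisfied (T OR F).
Overall: T AND T AND T → true.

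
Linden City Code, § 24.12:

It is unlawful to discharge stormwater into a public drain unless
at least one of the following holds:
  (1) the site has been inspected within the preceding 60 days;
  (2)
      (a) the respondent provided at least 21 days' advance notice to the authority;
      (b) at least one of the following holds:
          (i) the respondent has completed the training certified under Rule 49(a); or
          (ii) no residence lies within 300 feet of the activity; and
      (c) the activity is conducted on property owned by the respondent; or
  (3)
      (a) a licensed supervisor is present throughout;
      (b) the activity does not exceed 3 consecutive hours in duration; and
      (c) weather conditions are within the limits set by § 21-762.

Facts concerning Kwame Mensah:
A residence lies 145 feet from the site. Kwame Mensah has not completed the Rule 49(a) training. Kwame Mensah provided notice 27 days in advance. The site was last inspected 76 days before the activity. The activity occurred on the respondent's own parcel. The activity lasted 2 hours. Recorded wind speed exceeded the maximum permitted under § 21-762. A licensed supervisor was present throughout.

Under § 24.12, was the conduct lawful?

No — unlawful.

(1) site inspected — fails.
(a) ≥21 days' notice — met.
(i) training certified — fails.
(ii) no residence in 300 ft — not met.
(b) = F OR F = false.
(c) own property — met.
(2) = T AND F AND T = false.
(a) supervisor present — satisfied.
(b) ≤ 3 hrs duration — met.
(c) weather ok — fails.
So (3) is not satisfied (T AND T AND F).
Overall: F OR F OR F → false.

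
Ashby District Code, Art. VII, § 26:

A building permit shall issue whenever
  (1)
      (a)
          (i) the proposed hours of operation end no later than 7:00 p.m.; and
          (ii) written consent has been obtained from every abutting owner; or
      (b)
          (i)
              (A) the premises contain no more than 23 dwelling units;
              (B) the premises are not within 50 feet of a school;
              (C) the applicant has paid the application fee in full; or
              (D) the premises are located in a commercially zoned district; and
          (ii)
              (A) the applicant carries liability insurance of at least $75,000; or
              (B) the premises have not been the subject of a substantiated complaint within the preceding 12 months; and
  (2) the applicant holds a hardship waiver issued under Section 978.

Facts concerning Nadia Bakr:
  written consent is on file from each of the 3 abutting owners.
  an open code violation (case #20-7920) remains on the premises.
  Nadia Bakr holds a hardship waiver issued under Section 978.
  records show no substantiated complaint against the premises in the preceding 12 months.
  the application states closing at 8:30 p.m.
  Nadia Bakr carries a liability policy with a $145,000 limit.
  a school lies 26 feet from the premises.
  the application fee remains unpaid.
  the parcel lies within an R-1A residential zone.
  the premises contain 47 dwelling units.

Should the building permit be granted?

No — denied.

(i) closes by 7 p.m. — fails.
(ii) all abutters consent — holds.
So (a) is not satisfied (F AND T).
(A) ≤ 23 units — not met.
(B) ≥50 ft from school — not met.
(C) fee paid — not met.
(D) commercially zoned — fails.
So (i) is not satisfied (F OR F OR F OR F).
(A) insurance ≥ $75,000 — satisfied.
(B) no complaint in 12 mo. — satisfied.
So (ii) is satisfied (T OR T).
(b): F AND T → false.
So (1) is not satisfied (F OR F).
(2) hardship waiver — holds.
So Overall is not satisfied (F AND T).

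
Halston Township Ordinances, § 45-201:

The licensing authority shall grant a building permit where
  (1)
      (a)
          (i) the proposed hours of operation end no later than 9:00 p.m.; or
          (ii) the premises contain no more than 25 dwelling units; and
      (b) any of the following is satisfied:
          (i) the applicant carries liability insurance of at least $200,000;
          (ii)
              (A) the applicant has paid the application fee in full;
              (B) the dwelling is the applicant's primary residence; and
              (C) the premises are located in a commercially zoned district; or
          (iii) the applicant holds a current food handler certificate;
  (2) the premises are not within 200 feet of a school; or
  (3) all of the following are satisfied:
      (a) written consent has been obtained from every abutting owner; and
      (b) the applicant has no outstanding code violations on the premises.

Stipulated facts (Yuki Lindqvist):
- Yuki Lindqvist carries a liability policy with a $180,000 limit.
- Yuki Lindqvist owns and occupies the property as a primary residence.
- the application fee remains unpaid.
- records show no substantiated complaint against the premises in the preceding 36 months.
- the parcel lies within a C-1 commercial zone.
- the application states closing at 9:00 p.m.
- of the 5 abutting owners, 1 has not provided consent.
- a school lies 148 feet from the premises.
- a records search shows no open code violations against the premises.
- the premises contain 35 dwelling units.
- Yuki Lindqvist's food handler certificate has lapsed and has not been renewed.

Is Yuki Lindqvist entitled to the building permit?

No — denied.

(i) closes by 9 p.m. — holds.
(ii) ≤ 25 units — not satisfied.
So (a) is satisfied (T OR F).
(i) insurance ≥ $200,000 — not met.
(A) fee paid — fails.
(B) primary residence — met.
(C) commercially zoned — met.
(ii) = F AND T AND T = false.
(iii) food handler cert. — fails.
(b) = F OR F OR F = false.
(1): T AND F → false.
(2) ≥200 ft from school — fails.
(a) all abutters consent — not met.
(b) no code violations — satisfied.
(3): F AND T → false.
Overall = F OR F OR F = false.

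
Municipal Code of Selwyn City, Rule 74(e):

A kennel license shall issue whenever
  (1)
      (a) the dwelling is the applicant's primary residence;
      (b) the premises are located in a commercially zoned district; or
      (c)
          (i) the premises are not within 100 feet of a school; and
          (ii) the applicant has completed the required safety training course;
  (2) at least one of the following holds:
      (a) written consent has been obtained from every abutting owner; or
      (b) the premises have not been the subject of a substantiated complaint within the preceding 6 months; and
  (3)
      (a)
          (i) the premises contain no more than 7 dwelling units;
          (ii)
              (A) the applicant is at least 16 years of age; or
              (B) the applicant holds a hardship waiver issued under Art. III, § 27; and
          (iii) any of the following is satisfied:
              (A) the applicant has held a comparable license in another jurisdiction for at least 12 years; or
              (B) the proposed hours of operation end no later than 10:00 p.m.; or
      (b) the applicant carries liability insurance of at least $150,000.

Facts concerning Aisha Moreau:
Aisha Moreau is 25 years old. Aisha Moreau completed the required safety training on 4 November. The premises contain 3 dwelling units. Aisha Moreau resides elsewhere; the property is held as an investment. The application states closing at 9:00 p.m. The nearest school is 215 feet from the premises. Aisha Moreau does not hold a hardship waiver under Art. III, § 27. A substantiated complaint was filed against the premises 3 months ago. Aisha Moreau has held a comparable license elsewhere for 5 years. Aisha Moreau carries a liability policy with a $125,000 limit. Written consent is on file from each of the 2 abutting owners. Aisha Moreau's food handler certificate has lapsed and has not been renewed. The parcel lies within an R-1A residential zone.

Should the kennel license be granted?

Yes — granted.

(a) primary residence — not met.
(b) commercially zoned — fails.
(i) ≥100 ft from school — holds.
(ii) safety training — satisfied.
(c): T AND T → true.
(1): F OR F OR T → true.
(a) all abutters consent — met.
(b) no complaint in 6 mo. — fails.
So (2) is satisfied (T OR F).
(i) ≤ 7 units — met.
(A) age ≥ 16 — met.
(B) hardship waiver — not satisfied.
(ii) = T OR F = true.
(A) prior license ≥ 12 yr — not met.
(B) closes by 10 p.m. — met.
So (iii) is satisfied (F OR T).
(a) = T AND T AND T = true.
(b) insurance ≥ $150,000 — fails.
So (3) is satisfied (T OR F).
So Overall is satisfied (T AND T AND T).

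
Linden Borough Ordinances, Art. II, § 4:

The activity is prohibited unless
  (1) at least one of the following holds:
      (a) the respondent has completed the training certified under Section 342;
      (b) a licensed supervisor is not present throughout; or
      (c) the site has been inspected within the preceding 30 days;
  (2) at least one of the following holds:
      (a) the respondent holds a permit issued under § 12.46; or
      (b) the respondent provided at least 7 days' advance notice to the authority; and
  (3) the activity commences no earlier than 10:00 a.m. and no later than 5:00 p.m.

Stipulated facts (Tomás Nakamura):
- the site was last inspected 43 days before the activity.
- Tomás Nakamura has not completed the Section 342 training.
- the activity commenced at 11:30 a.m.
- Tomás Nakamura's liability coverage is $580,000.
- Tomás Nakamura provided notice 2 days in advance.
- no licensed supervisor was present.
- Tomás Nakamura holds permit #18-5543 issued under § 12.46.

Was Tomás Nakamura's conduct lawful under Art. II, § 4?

(a) training certified — not satisfied.
(b) not (supervisor present) — met.
(c) site inspected — not satisfied.
(1) = F OR T OR F = true.
(a) holds permit — met.
(b) ≥7 days' notice — not met.
(2): T OR F → true.
(3) start within hours — holds.
Overall: T AND T AND T → true.

Yes — lawful.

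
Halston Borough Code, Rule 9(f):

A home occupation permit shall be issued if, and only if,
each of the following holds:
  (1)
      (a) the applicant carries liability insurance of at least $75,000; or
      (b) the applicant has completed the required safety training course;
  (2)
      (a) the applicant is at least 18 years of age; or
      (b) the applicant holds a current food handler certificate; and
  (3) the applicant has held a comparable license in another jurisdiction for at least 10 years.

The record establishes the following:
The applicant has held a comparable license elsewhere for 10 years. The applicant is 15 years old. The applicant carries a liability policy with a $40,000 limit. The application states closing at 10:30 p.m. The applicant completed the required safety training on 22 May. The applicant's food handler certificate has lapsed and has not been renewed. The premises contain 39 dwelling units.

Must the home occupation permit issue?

No — denied.

(a) insurance ≥ $75,000 — fails.
(b) safety training — holds.
So (1) is satisfied (F OR T).
(a) age ≥ 18 — not satisfied.
(b) food handler cert. — not met.
So (2) is not satisfied (F OR F).
(3) prior license ≥ 10 yr — met.
Overall = T AND F AND T = false.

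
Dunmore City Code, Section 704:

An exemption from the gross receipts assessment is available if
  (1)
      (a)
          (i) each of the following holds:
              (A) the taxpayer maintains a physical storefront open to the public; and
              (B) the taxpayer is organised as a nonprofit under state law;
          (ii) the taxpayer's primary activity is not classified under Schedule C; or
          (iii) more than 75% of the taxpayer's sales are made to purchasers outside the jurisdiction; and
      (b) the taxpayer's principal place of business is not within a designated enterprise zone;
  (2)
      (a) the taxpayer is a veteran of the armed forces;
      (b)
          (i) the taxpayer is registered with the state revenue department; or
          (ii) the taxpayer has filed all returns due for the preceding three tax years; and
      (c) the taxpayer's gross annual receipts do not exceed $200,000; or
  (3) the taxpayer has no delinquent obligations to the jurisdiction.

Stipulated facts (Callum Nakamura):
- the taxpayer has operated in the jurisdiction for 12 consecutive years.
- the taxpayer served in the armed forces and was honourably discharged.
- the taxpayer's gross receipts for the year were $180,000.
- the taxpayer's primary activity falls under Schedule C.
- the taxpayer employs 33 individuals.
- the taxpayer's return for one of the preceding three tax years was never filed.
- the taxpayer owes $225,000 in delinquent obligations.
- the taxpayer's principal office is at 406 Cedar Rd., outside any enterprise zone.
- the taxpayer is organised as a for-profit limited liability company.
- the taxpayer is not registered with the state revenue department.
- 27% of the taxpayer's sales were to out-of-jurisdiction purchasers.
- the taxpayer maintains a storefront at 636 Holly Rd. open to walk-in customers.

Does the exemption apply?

No — not exempt.

(A) has storefront — satisfied.
(B) nonprofit — fails.
(i): T AND F → false.
(ii) not (Schedule C activity) — not satisfied.
(iii) >75% out-of-jur. sales — not satisfied.
(a) = F OR F OR F = false.
(b) not (in enterprise zone) — met.
(1): F AND T → false.
(a) veteran — holds.
(i) state-registered — not satisfied.
(ii) returns current — not met.
(b) = F OR F = false.
(c) receipts ≤ $200,000 — satisfied.
(2): T AND F AND T → false.
(3) no delinquency — fails.
So Overall is not satisfied (F OR F OR F).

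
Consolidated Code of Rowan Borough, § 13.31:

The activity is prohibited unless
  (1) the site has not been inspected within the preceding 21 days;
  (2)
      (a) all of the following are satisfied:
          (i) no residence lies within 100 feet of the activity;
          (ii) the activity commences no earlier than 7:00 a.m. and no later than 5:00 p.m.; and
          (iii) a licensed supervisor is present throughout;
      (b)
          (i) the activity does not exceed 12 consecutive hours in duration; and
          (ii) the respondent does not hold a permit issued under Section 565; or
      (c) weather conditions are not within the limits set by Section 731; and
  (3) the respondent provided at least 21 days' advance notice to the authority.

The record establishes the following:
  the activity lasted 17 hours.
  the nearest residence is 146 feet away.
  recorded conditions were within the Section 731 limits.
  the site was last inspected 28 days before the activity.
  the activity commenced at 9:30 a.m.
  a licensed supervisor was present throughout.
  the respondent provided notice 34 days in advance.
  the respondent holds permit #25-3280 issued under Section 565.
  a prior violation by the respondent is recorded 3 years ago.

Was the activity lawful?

(1) not (site inspected) — satisfied.
(i) no residence in 100 ft — satisfied.
(ii) start within hours — met.
(iii) supervisor present — satisfied.
So (a) is satisfied (T AND T AND T).
(i) ≤ 12 hrs duration — not met.
(ii) not (holds permit) — not satisfied.
(b) = F AND F = false.
(c) not (weather ok) — not met.
(2): T OR F OR F → true.
(3) ≥21 days' notice — holds.
Overall: T AND T AND T → true.

Yes — lawful.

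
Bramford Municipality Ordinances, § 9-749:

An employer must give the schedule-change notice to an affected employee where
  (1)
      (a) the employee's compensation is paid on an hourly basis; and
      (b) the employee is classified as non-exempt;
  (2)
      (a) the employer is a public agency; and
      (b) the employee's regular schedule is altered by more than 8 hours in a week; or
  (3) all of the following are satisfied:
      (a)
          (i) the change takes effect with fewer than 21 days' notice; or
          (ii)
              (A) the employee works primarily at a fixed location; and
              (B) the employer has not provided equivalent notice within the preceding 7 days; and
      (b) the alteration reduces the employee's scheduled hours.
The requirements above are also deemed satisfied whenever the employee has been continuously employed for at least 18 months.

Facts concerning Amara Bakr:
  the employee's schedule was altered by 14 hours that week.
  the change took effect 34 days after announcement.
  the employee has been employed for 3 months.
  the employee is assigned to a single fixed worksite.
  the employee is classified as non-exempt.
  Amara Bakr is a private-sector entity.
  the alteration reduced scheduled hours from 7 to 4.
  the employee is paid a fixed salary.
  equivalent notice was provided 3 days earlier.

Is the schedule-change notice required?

No — not required.

(a) hourly-paid — not satisfied.
(b) non-exempt — holds.
So (1) is not satisfied (F AND T).
(a) public agency — not met.
(b) schedule shift > 8h — met.
(2) = F AND T = false.
(i) < 21 days' notice — not satisfied.
(A) fixed location — satisfied.
(B) no recent notice — not met.
(ii): T AND F → false.
(a): F OR F → false.
(b) hours reduced — holds.
So (3) is not satisfied (F AND T).
So Overall is not satisfied (F OR F OR F).
Exception (tenure ≥ 18 mo.) — not satisfied.
Result: main false OR exception false → false.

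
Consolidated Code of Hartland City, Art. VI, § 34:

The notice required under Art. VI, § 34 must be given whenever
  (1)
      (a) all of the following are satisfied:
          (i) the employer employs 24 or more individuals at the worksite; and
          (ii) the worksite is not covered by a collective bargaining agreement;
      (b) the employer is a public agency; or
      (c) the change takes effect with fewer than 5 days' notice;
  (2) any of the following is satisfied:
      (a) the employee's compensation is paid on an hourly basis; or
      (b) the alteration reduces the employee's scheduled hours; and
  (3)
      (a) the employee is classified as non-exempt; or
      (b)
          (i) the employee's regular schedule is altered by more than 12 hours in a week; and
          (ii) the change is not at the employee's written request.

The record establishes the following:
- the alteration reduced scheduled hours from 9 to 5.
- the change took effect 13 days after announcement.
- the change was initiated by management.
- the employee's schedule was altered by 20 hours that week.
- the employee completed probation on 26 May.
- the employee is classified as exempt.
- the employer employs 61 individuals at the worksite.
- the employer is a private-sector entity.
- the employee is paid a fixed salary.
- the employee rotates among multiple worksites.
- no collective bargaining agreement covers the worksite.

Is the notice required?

Yes — required.

(i) ≥ 24 at site — met.
(ii) no CBA — satisfied.
So (a) is satisfied (T AND T).
(b) public agency — not satisfied.
(c) < 5 days' notice — not met.
(1): T OR F OR F → true.
(a) hourly-paid — fails.
(b) hours reduced — met.
So (2) is satisfied (F OR T).
(a) non-exempt — fails.
(i) schedule shift > 12h — holds.
(ii) not employee-requested — satisfied.
(b): T AND T → true.
(3): F OR T → true.
Overall: T AND T AND T → true.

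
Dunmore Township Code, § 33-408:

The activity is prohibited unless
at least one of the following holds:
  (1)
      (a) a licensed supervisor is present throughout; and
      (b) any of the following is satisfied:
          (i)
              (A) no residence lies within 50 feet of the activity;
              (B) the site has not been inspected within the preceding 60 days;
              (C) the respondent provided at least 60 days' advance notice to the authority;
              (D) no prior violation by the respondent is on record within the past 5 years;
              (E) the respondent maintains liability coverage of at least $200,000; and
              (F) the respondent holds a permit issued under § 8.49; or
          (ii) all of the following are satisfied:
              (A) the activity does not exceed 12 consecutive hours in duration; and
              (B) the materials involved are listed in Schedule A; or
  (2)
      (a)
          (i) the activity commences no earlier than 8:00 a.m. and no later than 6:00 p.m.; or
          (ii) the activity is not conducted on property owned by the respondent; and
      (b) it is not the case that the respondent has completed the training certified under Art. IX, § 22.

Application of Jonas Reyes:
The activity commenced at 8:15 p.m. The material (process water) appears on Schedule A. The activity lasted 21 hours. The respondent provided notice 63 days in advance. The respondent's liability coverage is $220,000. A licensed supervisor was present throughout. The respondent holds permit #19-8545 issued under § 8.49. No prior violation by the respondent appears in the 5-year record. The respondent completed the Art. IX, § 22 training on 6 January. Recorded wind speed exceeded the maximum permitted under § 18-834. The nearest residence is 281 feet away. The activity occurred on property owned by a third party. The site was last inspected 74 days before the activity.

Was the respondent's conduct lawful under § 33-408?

(a) supervisor present — holds.
(A) no residence in 50 ft — met.
(B) not (site inspected) — met.
(C) ≥60 days' notice — met.
(D) no prior violation — satisfied.
(E) coverage ≥ $200,000 — holds.
(F) holds permit — met.
(i): T AND T AND T AND T AND T AND T → true.
(A) ≤ 12 hrs duration — not met.
(B) Schedule A material — satisfied.
(ii) = F AND T = false.
So (b) is satisfied (T OR F).
(1) = T AND T = true.
(i) start within hours — not met.
(ii) not (own property) — satisfied.
So (a) is satisfied (F OR T).
(b) not (training certified) — not met.
(2) = T AND F = false.
So Overall is satisfied (T OR F).

Yes — lawful.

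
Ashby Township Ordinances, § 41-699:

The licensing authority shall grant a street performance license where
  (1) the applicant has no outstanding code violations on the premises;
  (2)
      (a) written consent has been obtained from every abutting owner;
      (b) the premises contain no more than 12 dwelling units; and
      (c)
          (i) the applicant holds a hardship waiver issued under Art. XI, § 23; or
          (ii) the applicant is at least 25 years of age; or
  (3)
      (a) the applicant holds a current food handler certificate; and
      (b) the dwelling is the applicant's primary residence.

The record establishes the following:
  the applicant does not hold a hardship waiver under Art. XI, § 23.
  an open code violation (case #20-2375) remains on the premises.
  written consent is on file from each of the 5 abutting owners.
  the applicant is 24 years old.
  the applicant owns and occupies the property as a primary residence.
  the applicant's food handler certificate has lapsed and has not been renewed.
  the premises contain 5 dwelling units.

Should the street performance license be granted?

(1) no code violations — not met.
(a) all abutters consent — holds.
(b) ≤ 12 units — met.
(i) hardship waiver — not satisfied.
(ii) age ≥ 25 — not satisfied.
(c) = F OR F = false.
(2): T AND T AND F → false.
(a) food handler cert. — fails.
(b) primary residence — met.
(3): F AND T → false.
Overall: F OR F OR F → false.

No — denied.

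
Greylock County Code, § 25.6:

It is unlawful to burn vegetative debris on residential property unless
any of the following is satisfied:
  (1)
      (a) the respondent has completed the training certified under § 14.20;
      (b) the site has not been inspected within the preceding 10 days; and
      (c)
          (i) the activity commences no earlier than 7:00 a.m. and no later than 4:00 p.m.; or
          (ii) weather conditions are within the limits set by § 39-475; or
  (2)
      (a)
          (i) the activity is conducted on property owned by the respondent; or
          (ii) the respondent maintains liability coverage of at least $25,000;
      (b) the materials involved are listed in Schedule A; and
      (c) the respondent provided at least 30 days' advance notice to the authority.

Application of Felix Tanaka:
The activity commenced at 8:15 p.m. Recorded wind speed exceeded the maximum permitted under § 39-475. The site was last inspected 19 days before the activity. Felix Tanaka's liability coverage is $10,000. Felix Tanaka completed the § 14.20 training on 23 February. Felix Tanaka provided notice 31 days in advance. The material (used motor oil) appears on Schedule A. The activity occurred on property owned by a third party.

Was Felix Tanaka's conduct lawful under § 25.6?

No — unlawful.

(a) training certified — met.
(b) not (site inspected) — satisfied.
(i) start within hours — not met.
(ii) weather ok — not satisfied.
So (c) is not satisfied (F OR F).
(1): T AND T AND F → false.
(i) own property — not met.
(ii) coverage ≥ $25,000 — fails.
(a): F OR F → false.
(b) Schedule A material — satisfied.
(c) ≥30 days' notice — met.
(2): F AND T AND T → false.
So Overall is not satisfied (F OR F).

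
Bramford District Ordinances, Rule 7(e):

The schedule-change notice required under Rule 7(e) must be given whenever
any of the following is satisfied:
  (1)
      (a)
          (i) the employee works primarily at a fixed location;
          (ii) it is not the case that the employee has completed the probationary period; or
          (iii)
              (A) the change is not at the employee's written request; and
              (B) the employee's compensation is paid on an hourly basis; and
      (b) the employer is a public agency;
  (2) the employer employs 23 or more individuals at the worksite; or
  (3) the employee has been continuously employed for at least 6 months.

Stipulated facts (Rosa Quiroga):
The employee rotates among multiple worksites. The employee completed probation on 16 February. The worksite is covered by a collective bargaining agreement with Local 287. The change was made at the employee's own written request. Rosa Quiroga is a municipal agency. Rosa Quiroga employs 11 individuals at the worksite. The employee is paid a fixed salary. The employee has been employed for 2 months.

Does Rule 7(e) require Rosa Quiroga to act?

No — not required.

(i) fixed location — fails.
(ii) not (past probation) — fails.
(A) not employee-requested — not met.
(B) hourly-paid — fails.
So (iii) is not satisfied (F AND F).
So (a) is not satisfied (F OR F OR F).
(b) public agency — holds.
(1): F AND T → false.
(2) ≥ 23 at site — not satisfied.
(3) tenure ≥ 6 mo. — fails.
Overall = F OR F OR F = false.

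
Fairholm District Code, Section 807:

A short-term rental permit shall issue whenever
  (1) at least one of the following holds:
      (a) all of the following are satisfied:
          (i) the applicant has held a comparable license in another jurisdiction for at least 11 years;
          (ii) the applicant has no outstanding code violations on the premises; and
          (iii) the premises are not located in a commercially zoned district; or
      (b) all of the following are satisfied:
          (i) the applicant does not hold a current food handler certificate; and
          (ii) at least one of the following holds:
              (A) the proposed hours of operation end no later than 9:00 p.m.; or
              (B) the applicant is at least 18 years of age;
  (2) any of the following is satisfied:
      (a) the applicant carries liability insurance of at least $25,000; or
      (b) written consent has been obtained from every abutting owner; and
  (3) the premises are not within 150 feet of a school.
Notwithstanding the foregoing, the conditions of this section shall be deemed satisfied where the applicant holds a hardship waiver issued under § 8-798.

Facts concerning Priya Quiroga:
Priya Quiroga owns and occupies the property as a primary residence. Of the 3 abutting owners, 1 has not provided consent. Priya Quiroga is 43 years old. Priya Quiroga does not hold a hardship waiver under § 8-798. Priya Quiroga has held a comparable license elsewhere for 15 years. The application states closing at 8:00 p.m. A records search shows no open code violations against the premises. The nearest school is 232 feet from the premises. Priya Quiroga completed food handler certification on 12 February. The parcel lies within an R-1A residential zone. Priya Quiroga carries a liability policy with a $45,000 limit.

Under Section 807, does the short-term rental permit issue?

Yes — granted.

(i) prior license ≥ 11 yr — holds.
(ii) no code violations — holds.
(iii) not (commercially zoned) — holds.
(a) = T AND T AND T = true.
(i) not (food handler cert.) — not met.
(A) closes by 9 p.m. — met.
(B) age ≥ 18 — satisfied.
(ii): T OR T → true.
So (b) is not satisfied (F AND T).
(1) = T OR F = true.
(a) insurance ≥ $25,000 — satisfied.
(b) all abutters consent — not met.
So (2) is satisfied (T OR F).
(3) ≥150 ft from school — satisfied.
Overall = T AND T AND T = true.
Exception (hardship waiver) — not satisfied.
Result: main true OR exception false → true.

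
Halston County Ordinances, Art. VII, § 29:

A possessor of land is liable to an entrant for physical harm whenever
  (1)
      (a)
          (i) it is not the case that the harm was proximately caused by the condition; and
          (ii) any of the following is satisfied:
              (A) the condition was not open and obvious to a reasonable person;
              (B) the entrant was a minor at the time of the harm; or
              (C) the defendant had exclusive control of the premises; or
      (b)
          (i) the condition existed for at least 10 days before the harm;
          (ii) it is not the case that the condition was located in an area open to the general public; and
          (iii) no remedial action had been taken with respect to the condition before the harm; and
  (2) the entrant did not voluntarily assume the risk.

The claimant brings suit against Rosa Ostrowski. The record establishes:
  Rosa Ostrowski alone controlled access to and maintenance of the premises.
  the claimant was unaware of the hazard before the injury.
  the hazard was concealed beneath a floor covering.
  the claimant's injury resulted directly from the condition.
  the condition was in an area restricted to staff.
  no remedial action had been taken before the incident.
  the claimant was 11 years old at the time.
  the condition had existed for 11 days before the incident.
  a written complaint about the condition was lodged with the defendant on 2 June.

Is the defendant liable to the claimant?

(i) not (proximate cause) — not satisfied.
(A) not open/obvious — met.
(B) entrant a minor — satisfied.
(C) exclusive control — satisfied.
(ii): T OR T OR T → true.
(a) = F AND T = false.
(i) condition ≥10 days old — satisfied.
(ii) not (public area) — met.
(iii) no remedial action — satisfied.
(b) = T AND T AND T = true.
So (1) is satisfied (F OR T).
(2) no assumed risk — met.
Overall = T AND T = true.

Yes — liable.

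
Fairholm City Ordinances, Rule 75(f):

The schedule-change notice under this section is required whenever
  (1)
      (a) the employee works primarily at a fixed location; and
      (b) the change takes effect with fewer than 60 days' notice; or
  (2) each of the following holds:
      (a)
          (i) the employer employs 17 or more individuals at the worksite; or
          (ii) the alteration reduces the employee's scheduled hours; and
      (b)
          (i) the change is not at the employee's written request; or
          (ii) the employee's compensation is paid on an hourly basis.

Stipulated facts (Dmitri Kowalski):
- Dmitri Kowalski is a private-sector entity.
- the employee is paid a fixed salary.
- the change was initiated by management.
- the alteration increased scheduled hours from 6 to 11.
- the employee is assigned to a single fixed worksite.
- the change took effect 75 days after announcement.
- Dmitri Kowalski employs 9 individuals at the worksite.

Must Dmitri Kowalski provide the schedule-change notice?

(a) fixed location — met.
(b) < 60 days' notice — not satisfied.
So (1) is not satisfied (T AND F).
(i) ≥ 17 at site — fails.
(ii) hours reduced — not met.
So (a) is not satisfied (F OR F).
(i) not employee-requested — satisfied.
(ii) hourly-paid — not met.
(b): T OR F → true.
(2) = F AND T = false.
Overall = F OR F = false.

No — not required.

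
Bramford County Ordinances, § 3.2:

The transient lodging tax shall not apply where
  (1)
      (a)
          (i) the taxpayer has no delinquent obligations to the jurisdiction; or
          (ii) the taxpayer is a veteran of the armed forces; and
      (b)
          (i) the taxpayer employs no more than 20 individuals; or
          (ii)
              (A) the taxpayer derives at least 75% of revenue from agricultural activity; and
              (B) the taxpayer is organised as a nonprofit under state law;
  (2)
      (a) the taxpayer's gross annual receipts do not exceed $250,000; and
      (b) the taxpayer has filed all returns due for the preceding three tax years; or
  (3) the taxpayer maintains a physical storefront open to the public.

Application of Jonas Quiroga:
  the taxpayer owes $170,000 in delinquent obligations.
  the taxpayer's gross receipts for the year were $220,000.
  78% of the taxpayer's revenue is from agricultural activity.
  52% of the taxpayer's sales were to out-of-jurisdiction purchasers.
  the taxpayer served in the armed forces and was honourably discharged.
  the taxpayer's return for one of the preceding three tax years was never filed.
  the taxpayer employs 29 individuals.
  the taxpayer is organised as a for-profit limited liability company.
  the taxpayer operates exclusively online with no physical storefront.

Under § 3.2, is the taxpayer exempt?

No — not exempt.

(i) no delinquency — fails.
(ii) veteran — satisfied.
(a): F OR T → true.
(i) ≤ 20 employees — not met.
(A) ≥75% agricultural — holds.
(B) nonprofit — fails.
(ii): T AND F → false.
(b) = F OR F = false.
(1): T AND F → false.
(a) receipts ≤ $250,000 — satisfied.
(b) returns current — fails.
(2) = T AND F = false.
(3) has storefront — not satisfied.
Overall = F OR F OR F = false.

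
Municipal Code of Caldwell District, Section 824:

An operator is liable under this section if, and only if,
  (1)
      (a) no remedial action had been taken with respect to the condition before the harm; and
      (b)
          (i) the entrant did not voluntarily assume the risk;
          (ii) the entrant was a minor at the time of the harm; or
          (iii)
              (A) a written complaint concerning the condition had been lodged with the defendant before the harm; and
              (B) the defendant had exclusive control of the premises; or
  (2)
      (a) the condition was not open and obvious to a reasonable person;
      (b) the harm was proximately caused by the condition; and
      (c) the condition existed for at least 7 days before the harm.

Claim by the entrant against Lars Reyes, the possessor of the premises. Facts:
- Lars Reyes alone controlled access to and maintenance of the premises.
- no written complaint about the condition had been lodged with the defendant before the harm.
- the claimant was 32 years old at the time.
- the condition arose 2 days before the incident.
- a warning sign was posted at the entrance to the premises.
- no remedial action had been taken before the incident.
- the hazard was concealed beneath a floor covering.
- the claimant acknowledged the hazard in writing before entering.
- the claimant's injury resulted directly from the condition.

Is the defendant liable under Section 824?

(a) no remedial action — holds.
(i) no assumed risk — not satisfied.
(ii) entrant a minor — not satisfied.
(A) complaint lodged — fails.
(B) exclusive control — met.
(iii) = F AND T = false.
(b) = F OR F OR F = false.
So (1) is not satisfied (T AND F).
(a) not open/obvious — met.
(b) proximate cause — satisfied.
(c) condition ≥7 days old — not satisfied.
So (2) is not satisfied (T AND T AND F).
Overall = F OR F = false.

No — not liable.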